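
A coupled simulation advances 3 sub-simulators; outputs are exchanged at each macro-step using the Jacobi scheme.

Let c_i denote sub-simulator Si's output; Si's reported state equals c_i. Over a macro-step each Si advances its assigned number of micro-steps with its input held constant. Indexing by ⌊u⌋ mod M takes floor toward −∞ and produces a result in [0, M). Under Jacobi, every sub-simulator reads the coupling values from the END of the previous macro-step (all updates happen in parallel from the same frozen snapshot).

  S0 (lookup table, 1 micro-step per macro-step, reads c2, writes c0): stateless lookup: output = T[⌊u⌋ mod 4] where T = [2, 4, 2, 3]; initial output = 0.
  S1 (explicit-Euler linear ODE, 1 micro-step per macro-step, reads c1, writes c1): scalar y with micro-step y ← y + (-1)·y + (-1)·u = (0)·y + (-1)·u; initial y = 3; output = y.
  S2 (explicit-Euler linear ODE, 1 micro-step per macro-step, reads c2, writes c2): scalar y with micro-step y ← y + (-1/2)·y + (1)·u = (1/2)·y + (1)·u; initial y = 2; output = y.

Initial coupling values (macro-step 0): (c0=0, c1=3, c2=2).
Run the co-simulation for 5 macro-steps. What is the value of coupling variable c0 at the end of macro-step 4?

c0 at macro-step 4 = 2

macro 1: S0 reads c2=2 → after 1×micro: 2; S1 reads c1=3 → after 1×micro: -3; S2 reads c2=2 → after 1×micro: 3 ⇒ (c0=2, c1=-3, c2=3)
macro 2: S0 reads c2=3 → after 1×micro: 3; S1 reads c1=-3 → after 1×micro: 3; S2 reads c2=3 → after 1×micro: 9/2 ⇒ (c0=3, c1=3, c2=9/2)
macro 3: S0 reads c2=9/2 → after 1×micro: 2; S1 reads c1=3 → after 1×micro: -3; S2 reads c2=9/2 → after 1×micro: 27/4 ⇒ (c0=2, c1=-3, c2=27/4)
macro 4: S0 reads c2=27/4 → after 1×micro: 2; S1 reads c1=-3 → after 1×micro: 3; S2 reads c2=27/4 → after 1×micro: 81/8 ⇒ (c0=2, c1=3, c2=81/8)
macro 5: S0 reads c2=81/8 → after 1×micro: 2; S1 reads c1=3 → after 1×micro: -3; S2 reads c2=81/8 → after 1×micro: 243/16 ⇒ (c0=2, c1=-3, c2=243/16)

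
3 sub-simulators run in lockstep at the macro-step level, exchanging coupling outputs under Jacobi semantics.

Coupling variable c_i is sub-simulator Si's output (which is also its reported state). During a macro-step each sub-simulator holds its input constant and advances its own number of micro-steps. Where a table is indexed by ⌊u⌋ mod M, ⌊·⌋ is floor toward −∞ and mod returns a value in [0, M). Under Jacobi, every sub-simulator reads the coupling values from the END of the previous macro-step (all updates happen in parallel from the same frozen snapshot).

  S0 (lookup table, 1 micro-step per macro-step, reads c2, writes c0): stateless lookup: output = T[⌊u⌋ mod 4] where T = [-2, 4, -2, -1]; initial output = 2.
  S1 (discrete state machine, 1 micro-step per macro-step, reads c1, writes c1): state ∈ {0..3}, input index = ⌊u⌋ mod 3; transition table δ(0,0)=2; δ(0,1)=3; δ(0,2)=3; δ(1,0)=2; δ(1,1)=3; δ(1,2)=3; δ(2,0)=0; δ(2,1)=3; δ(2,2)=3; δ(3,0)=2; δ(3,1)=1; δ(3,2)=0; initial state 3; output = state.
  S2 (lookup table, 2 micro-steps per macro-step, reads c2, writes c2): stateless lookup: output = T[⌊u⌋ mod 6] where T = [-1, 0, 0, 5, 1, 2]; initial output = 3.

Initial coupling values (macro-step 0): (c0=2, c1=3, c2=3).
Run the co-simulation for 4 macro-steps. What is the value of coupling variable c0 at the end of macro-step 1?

c0 at macro-step 1 = -1

macro 1: S0 reads c2=3 → after 1×micro: -1; S1 reads c1=3 → after 1×micro: 2; S2 reads c2=3 → after 2×micro: 5 ⇒ (c0=-1, c1=2, c2=5)
macro 2: S0 reads c2=5 → after 1×micro: 4; S1 reads c1=2 → after 1×micro: 3; S2 reads c2=5 → after 2×micro: 2 ⇒ (c0=4, c1=3, c2=2)
macro 3: S0 reads c2=2 → after 1×micro: -2; S1 reads c1=3 → after 1×micro: 2; S2 reads c2=2 → after 2×micro: 0 ⇒ (c0=-2, c1=2, c2=0)
macro 4: S0 reads c2=0 → after 1×micro: -2; S1 reads c1=2 → after 1×micro: 3; S2 reads c2=0 → after 2×micro: -1 ⇒ (c0=-2, c1=3, c2=-1)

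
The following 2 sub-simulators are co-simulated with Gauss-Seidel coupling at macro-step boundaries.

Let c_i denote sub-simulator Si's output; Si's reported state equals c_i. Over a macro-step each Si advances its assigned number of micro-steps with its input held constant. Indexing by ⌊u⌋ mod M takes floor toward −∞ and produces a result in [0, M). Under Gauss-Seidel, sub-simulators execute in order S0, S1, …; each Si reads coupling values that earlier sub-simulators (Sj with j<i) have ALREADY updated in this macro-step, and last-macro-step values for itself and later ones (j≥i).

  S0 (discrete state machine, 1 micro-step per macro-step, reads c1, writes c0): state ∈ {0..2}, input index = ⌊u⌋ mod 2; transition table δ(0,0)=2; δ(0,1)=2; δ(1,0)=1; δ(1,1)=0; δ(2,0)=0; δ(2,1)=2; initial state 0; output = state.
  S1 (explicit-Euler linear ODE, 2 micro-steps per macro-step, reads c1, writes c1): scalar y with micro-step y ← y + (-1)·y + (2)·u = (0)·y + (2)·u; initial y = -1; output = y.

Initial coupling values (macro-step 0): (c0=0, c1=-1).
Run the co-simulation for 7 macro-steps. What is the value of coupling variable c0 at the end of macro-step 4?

macro 1: S0 reads c1=-1 → after 1×micro: 2; S1 reads c1=-1 → after 2×micro: -2 ⇒ (c0=2, c1=-2)
macro 2: S0 reads c1=-2 → after 1×micro: 0; S1 reads c1=-2 → after 2×micro: -4 ⇒ (c0=0, c1=-4)
macro 3: S0 reads c1=-4 → after 1×micro: 2; S1 reads c1=-4 → after 2×micro: -8 ⇒ (c0=2, c1=-8)
macro 4: S0 reads c1=-8 → after 1×micro: 0; S1 reads c1=-8 → after 2×micro: -16 ⇒ (c0=0, c1=-16)
macro 5: S0 reads c1=-16 → after 1×micro: 2; S1 reads c1=-16 → after 2×micro: -32 ⇒ (c0=2, c1=-32)
macro 6: S0 reads c1=-32 → after 1×micro: 0; S1 reads c1=-32 → after 2×micro: -64 ⇒ (c0=0, c1=-64)
macro 7: S0 reads c1=-64 → after 1×micro: 2; S1 reads c1=-64 → after 2×micro: -128 ⇒ (c0=2, c1=-128)

c0 at macro-step 4 = 0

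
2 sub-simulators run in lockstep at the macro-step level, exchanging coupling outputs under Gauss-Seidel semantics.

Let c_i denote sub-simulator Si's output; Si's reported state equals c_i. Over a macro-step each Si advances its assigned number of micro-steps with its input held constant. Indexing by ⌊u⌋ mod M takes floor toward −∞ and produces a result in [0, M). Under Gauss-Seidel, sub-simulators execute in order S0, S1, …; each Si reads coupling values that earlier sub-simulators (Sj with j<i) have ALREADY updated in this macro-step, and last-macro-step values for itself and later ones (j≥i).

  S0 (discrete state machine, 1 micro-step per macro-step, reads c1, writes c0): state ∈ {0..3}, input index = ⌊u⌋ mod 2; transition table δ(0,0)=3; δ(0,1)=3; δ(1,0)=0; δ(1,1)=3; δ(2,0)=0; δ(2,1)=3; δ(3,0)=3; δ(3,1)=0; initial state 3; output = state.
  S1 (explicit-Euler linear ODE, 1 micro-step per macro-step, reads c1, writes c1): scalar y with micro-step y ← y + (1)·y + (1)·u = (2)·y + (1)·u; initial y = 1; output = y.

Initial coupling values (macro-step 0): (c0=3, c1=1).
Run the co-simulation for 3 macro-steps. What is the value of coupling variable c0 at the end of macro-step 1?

macro 1: S0 reads c1=1 → after 1×micro: 0; S1 reads c1=1 → after 1×micro: 3 ⇒ (c0=0, c1=3)
macro 2: S0 reads c1=3 → after 1×micro: 3; S1 reads c1=3 → after 1×micro: 9 ⇒ (c0=3, c1=9)
macro 3: S0 reads c1=9 → after 1×micro: 0; S1 reads c1=9 → after 1×micro: 27 ⇒ (c0=0, c1=27)

c0 at macro-step 1 = 0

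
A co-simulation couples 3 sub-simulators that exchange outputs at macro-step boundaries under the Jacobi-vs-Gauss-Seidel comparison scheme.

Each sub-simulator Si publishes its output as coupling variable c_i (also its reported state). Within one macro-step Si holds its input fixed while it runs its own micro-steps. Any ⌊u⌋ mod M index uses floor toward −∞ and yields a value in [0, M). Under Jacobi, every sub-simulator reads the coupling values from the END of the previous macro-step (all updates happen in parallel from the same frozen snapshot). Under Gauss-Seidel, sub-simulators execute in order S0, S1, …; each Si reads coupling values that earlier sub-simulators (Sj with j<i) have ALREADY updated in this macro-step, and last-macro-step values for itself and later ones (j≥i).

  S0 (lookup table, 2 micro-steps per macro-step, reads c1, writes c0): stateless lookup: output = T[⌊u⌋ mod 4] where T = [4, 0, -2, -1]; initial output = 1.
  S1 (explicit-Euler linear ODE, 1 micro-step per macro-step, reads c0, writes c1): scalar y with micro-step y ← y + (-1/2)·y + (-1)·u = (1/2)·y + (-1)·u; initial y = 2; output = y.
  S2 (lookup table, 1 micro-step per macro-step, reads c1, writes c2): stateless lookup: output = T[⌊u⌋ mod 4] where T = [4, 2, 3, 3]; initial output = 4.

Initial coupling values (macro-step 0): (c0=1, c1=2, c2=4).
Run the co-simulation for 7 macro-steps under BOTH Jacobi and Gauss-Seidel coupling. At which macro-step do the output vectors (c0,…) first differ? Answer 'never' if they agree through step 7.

first divergence at macro-step: 1

[Jacobi] macro 1: S0 reads c1=2 → after 2×micro: -2; S1 reads c0=1 → after 1×micro: 0; S2 reads c1=2 → after 1×micro: 3 ⇒ (c0=-2, c1=0, c2=3)
[Jacobi] macro 2: S0 reads c1=0 → after 2×micro: 4; S1 reads c0=-2 → after 1×micro: 2; S2 reads c1=0 → after 1×micro: 4 ⇒ (c0=4, c1=2, c2=4)
[Jacobi] macro 3: S0 reads c1=2 → after 2×micro: -2; S1 reads c0=4 → after 1×micro: -3; S2 reads c1=2 → after 1×micro: 3 ⇒ (c0=-2, c1=-3, c2=3)
[Jacobi] macro 4: S0 reads c1=-3 → after 2×micro: 0; S1 reads c0=-2 → after 1×micro: 1/2; S2 reads c1=-3 → after 1×micro: 2 ⇒ (c0=0, c1=1/2, c2=2)
[Jacobi] macro 5: S0 reads c1=1/2 → after 2×micro: 4; S1 reads c0=0 → after 1×micro: 1/4; S2 reads c1=1/2 → after 1×micro: 4 ⇒ (c0=4, c1=1/4, c2=4)
[Jacobi] macro 6: S0 reads c1=1/4 → after 2×micro: 4; S1 reads c0=4 → after 1×micro: -31/8; S2 reads c1=1/4 → after 1×micro: 4 ⇒ (c0=4, c1=-31/8, c2=4)
[Jacobi] macro 7: S0 reads c1=-31/8 → after 2×micro: 4; S1 reads c0=4 → after 1×micro: -95/16; S2 reads c1=-31/8 → after 1×micro: 4 ⇒ (c0=4, c1=-95/16, c2=4)
[Gauss-Seidel] macro 1: S0 reads c1=2 → after 2×micro: -2; S1 reads c0=-2 → after 1×micro: 3; S2 reads c1=3 → after 1×micro: 3 ⇒ (c0=-2, c1=3, c2=3)
[Gauss-Seidel] macro 2: S0 reads c1=3 → after 2×micro: -1; S1 reads c0=-1 → after 1×micro: 5/2; S2 reads c1=5/2 → after 1×micro: 3 ⇒ (c0=-1, c1=5/2, c2=3)
[Gauss-Seidel] macro 3: S0 reads c1=5/2 → after 2×micro: -2; S1 reads c0=-2 → after 1×micro: 13/4; S2 reads c1=13/4 → after 1×micro: 3 ⇒ (c0=-2, c1=13/4, c2=3)
[Gauss-Seidel] macro 4: S0 reads c1=13/4 → after 2×micro: -1; S1 reads c0=-1 → after 1×micro: 21/8; S2 reads c1=21/8 → after 1×micro: 3 ⇒ (c0=-1, c1=21/8, c2=3)
[Gauss-Seidel] macro 5: S0 reads c1=21/8 → after 2×micro: -2; S1 reads c0=-2 → after 1×micro: 53/16; S2 reads c1=53/16 → after 1×micro: 3 ⇒ (c0=-2, c1=53/16, c2=3)
[Gauss-Seidel] macro 6: S0 reads c1=53/16 → after 2×micro: -1; S1 reads c0=-1 → after 1×micro: 85/32; S2 reads c1=85/32 → after 1×micro: 3 ⇒ (c0=-1, c1=85/32, c2=3)
[Gauss-Seidel] macro 7: S0 reads c1=85/32 → after 2×micro: -2; S1 reads c0=-2 → after 1×micro: 213/64; S2 reads c1=213/64 → after 1×micro: 3 ⇒ (c0=-2, c1=213/64, c2=3)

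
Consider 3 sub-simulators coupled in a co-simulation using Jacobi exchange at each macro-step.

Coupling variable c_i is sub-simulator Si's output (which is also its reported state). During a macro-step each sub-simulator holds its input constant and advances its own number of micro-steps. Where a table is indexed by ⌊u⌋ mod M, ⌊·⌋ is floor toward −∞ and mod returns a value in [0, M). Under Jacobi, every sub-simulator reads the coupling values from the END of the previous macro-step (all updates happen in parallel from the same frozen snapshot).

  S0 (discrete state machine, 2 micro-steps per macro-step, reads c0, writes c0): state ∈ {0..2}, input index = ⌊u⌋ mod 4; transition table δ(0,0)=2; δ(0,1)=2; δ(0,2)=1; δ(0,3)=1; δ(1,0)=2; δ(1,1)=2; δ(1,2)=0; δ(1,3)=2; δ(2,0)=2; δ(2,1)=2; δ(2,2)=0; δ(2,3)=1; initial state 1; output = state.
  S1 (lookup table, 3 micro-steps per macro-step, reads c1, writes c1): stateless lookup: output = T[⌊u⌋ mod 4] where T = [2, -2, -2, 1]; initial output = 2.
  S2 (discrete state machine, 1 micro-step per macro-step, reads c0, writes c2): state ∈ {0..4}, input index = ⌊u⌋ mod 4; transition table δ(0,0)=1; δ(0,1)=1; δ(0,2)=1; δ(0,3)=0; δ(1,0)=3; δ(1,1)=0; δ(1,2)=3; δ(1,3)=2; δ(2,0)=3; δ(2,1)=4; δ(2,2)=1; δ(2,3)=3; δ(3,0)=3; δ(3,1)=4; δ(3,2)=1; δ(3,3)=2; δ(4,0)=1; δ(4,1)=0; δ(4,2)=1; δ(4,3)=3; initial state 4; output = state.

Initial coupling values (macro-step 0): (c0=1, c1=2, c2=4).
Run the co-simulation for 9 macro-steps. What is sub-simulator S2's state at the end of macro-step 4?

S2 state at macro-step 4 = 1

macro 1: S0 reads c0=1 → after 2×micro: 2; S1 reads c1=2 → after 3×micro: -2; S2 reads c0=1 → after 1×micro: 0 ⇒ (c0=2, c1=-2, c2=0)
macro 2: S0 reads c0=2 → after 2×micro: 1; S1 reads c1=-2 → after 3×micro: -2; S2 reads c0=2 → after 1×micro: 1 ⇒ (c0=1, c1=-2, c2=1)
macro 3: S0 reads c0=1 → after 2×micro: 2; S1 reads c1=-2 → after 3×micro: -2; S2 reads c0=1 → after 1×micro: 0 ⇒ (c0=2, c1=-2, c2=0)
macro 4: S0 reads c0=2 → after 2×micro: 1; S1 reads c1=-2 → after 3×micro: -2; S2 reads c0=2 → after 1×micro: 1 ⇒ (c0=1, c1=-2, c2=1)
macro 5: S0 reads c0=1 → after 2×micro: 2; S1 reads c1=-2 → after 3×micro: -2; S2 reads c0=1 → after 1×micro: 0 ⇒ (c0=2, c1=-2, c2=0)
macro 6: S0 reads c0=2 → after 2×micro: 1; S1 reads c1=-2 → after 3×micro: -2; S2 reads c0=2 → after 1×micro: 1 ⇒ (c0=1, c1=-2, c2=1)
macro 7: S0 reads c0=1 → after 2×micro: 2; S1 reads c1=-2 → after 3×micro: -2; S2 reads c0=1 → after 1×micro: 0 ⇒ (c0=2, c1=-2, c2=0)
macro 8: S0 reads c0=2 → after 2×micro: 1; S1 reads c1=-2 → after 3×micro: -2; S2 reads c0=2 → after 1×micro: 1 ⇒ (c0=1, c1=-2, c2=1)
macro 9: S0 reads c0=1 → after 2×micro: 2; S1 reads c1=-2 → after 3×micro: -2; S2 reads c0=1 → after 1×micro: 0 ⇒ (c0=2, c1=-2, c2=0)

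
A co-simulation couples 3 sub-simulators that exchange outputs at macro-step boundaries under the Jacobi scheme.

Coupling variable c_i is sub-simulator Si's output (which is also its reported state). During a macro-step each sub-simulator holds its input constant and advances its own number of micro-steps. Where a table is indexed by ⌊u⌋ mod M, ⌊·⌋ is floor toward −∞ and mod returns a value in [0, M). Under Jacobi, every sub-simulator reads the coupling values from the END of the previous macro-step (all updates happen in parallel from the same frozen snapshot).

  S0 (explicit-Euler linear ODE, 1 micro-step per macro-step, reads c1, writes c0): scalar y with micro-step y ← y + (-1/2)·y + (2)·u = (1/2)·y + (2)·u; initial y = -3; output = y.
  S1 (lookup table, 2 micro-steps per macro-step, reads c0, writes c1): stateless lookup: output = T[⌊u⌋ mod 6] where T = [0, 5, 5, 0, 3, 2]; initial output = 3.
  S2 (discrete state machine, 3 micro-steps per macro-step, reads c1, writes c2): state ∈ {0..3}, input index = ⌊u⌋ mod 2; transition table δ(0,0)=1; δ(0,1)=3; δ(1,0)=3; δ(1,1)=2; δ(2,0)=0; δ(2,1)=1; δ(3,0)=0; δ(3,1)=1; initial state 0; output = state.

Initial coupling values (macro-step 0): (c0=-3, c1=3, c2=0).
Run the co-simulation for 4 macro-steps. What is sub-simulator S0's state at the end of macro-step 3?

macro 1: S0 reads c1=3 → after 1×micro: 9/2; S1 reads c0=-3 → after 2×micro: 0; S2 reads c1=3 → after 3×micro: 2 ⇒ (c0=9/2, c1=0, c2=2)
macro 2: S0 reads c1=0 → after 1×micro: 9/4; S1 reads c0=9/2 → after 2×micro: 3; S2 reads c1=0 → after 3×micro: 3 ⇒ (c0=9/4, c1=3, c2=3)
macro 3: S0 reads c1=3 → after 1×micro: 57/8; S1 reads c0=9/4 → after 2×micro: 5; S2 reads c1=3 → after 3×micro: 1 ⇒ (c0=57/8, c1=5, c2=1)
macro 4: S0 reads c1=5 → after 1×micro: 217/16; S1 reads c0=57/8 → after 2×micro: 5; S2 reads c1=5 → after 3×micro: 2 ⇒ (c0=217/16, c1=5, c2=2)

S0 state at macro-step 3 = 57/8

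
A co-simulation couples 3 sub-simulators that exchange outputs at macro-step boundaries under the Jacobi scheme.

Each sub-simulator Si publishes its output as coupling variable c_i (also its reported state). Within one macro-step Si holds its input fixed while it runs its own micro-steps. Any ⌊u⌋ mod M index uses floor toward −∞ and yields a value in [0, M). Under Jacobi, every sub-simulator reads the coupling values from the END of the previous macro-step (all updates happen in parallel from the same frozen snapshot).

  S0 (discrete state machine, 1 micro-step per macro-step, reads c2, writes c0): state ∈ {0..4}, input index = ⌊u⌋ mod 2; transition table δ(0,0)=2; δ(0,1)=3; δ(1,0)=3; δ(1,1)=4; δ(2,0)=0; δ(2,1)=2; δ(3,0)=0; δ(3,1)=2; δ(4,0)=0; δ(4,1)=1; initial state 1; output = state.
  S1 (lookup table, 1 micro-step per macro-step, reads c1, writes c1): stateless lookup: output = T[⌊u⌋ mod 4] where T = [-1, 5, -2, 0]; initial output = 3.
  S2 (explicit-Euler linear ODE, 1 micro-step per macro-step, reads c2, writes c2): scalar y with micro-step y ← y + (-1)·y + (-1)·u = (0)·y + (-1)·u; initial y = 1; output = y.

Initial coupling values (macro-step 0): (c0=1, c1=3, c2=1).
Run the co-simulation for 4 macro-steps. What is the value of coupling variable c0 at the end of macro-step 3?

c0 at macro-step 3 = 4

macro 1: S0 reads c2=1 → after 1×micro: 4; S1 reads c1=3 → after 1×micro: 0; S2 reads c2=1 → after 1×micro: -1 ⇒ (c0=4, c1=0, c2=-1)
macro 2: S0 reads c2=-1 → after 1×micro: 1; S1 reads c1=0 → after 1×micro: -1; S2 reads c2=-1 → after 1×micro: 1 ⇒ (c0=1, c1=-1, c2=1)
macro 3: S0 reads c2=1 → after 1×micro: 4; S1 reads c1=-1 → after 1×micro: 0; S2 reads c2=1 → after 1×micro: -1 ⇒ (c0=4, c1=0, c2=-1)
macro 4: S0 reads c2=-1 → after 1×micro: 1; S1 reads c1=0 → after 1×micro: -1; S2 reads c2=-1 → after 1×micro: 1 ⇒ (c0=1, c1=-1, c2=1)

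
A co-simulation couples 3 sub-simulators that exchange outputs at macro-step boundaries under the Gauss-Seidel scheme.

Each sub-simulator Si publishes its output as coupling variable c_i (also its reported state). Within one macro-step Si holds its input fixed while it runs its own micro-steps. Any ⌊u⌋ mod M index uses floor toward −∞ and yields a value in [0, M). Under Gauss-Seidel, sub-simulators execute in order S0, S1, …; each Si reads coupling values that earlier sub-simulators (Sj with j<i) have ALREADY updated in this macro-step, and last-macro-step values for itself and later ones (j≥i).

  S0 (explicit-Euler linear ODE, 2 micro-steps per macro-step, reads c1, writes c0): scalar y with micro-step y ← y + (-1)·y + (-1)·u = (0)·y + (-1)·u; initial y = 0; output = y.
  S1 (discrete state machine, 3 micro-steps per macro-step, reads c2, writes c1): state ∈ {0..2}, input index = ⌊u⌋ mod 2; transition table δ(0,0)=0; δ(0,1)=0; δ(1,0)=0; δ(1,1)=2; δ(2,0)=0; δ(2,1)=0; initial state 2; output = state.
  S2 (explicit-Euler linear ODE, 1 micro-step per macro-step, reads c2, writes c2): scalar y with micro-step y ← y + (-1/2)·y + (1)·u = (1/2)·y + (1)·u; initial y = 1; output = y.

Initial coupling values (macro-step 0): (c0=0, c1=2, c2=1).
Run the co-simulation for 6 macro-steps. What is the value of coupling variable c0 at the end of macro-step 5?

c0 at macro-step 5 = 0

macro 1: S0 reads c1=2 → after 2×micro: -2; S1 reads c2=1 → after 3×micro: 0; S2 reads c2=1 → after 1×micro: 3/2 ⇒ (c0=-2, c1=0, c2=3/2)
macro 2: S0 reads c1=0 → after 2×micro: 0; S1 reads c2=3/2 → after 3×micro: 0; S2 reads c2=3/2 → after 1×micro: 9/4 ⇒ (c0=0, c1=0, c2=9/4)
macro 3: S0 reads c1=0 → after 2×micro: 0; S1 reads c2=9/4 → after 3×micro: 0; S2 reads c2=9/4 → after 1×micro: 27/8 ⇒ (c0=0, c1=0, c2=27/8)
macro 4: S0 reads c1=0 → after 2×micro: 0; S1 reads c2=27/8 → after 3×micro: 0; S2 reads c2=27/8 → after 1×micro: 81/16 ⇒ (c0=0, c1=0, c2=81/16)
macro 5: S0 reads c1=0 → after 2×micro: 0; S1 reads c2=81/16 → after 3×micro: 0; S2 reads c2=81/16 → after 1×micro: 243/32 ⇒ (c0=0, c1=0, c2=243/32)
macro 6: S0 reads c1=0 → after 2×micro: 0; S1 reads c2=243/32 → after 3×micro: 0; S2 reads c2=243/32 → after 1×micro: 729/64 ⇒ (c0=0, c1=0, c2=729/64)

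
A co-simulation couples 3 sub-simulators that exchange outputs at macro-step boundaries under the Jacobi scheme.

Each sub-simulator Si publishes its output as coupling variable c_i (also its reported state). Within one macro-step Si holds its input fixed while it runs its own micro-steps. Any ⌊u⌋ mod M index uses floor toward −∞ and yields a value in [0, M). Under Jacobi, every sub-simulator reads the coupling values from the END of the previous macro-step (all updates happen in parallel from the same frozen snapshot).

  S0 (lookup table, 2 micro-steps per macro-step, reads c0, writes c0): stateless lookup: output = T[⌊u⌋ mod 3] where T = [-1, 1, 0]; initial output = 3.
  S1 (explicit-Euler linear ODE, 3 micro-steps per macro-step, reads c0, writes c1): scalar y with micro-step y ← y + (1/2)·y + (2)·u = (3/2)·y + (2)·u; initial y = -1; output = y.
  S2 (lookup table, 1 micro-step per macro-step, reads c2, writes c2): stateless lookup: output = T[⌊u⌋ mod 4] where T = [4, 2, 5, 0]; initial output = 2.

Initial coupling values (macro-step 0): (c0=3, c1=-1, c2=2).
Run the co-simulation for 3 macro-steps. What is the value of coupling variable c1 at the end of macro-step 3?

macro 1: S0 reads c0=3 → after 2×micro: -1; S1 reads c0=3 → after 3×micro: 201/8; S2 reads c2=2 → after 1×micro: 5 ⇒ (c0=-1, c1=201/8, c2=5)
macro 2: S0 reads c0=-1 → after 2×micro: 0; S1 reads c0=-1 → after 3×micro: 4819/64; S2 reads c2=5 → after 1×micro: 2 ⇒ (c0=0, c1=4819/64, c2=2)
macro 3: S0 reads c0=0 → after 2×micro: -1; S1 reads c0=0 → after 3×micro: 130113/512; S2 reads c2=2 → after 1×micro: 5 ⇒ (c0=-1, c1=130113/512, c2=5)

c1 at macro-step 3 = 130113/512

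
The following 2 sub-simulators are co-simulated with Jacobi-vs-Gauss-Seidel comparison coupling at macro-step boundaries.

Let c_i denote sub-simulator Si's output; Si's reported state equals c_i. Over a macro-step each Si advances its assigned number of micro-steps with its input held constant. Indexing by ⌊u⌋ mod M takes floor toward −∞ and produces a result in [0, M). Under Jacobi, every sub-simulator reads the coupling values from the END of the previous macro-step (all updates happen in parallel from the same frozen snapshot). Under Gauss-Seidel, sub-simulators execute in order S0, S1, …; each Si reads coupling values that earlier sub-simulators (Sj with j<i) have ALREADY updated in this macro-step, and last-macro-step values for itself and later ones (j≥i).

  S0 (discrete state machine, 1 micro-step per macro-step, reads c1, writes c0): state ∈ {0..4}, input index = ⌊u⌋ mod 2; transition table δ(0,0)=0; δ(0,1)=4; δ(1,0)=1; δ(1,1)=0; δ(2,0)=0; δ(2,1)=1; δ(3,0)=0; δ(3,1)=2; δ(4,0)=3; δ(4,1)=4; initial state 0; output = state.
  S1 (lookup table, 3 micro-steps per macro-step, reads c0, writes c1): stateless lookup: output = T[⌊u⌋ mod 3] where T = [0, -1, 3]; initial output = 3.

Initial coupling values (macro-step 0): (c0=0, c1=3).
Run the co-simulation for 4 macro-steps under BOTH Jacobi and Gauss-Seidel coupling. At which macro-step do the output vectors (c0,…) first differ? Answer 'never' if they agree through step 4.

[Jacobi] macro 1: S0 reads c1=3 → after 1×micro: 4; S1 reads c0=0 → after 3×micro: 0 ⇒ (c0=4, c1=0)
[Jacobi] macro 2: S0 reads c1=0 → after 1×micro: 3; S1 reads c0=4 → after 3×micro: -1 ⇒ (c0=3, c1=-1)
[Jacobi] macro 3: S0 reads c1=-1 → after 1×micro: 2; S1 reads c0=3 → after 3×micro: 0 ⇒ (c0=2, c1=0)
[Jacobi] macro 4: S0 reads c1=0 → after 1×micro: 0; S1 reads c0=2 → after 3×micro: 3 ⇒ (c0=0, c1=3)
[Gauss-Seidel] macro 1: S0 reads c1=3 → after 1×micro: 4; S1 reads c0=4 → after 3×micro: -1 ⇒ (c0=4, c1=-1)
[Gauss-Seidel] macro 2: S0 reads c1=-1 → after 1×micro: 4; S1 reads c0=4 → after 3×micro: -1 ⇒ (c0=4, c1=-1)
[Gauss-Seidel] macro 3: S0 reads c1=-1 → after 1×micro: 4; S1 reads c0=4 → after 3×micro: -1 ⇒ (c0=4, c1=-1)
[Gauss-Seidel] macro 4: S0 reads c1=-1 → after 1×micro: 4; S1 reads c0=4 → after 3×micro: -1 ⇒ (c0=4, c1=-1)

first divergence at macro-step: 1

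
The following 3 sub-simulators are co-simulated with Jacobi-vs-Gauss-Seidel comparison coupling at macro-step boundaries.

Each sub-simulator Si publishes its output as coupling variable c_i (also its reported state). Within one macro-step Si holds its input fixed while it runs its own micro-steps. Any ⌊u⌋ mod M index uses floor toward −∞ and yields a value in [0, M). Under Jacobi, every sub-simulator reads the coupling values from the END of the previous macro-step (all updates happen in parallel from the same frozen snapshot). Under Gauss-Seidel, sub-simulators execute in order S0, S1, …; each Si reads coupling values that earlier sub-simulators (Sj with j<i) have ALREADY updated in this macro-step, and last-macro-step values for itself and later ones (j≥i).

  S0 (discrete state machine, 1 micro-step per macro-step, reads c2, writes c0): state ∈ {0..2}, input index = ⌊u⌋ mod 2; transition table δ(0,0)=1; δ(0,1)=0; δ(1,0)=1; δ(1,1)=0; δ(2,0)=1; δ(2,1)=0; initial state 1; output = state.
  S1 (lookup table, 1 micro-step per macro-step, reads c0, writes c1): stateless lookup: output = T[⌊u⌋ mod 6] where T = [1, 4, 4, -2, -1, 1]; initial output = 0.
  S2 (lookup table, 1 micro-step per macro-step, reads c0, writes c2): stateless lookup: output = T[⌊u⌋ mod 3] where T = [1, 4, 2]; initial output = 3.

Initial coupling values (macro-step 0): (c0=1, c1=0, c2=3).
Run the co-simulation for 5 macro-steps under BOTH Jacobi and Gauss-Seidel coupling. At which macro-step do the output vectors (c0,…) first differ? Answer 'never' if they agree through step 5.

[Jacobi] macro 1: S0 reads c2=3 → after 1×micro: 0; S1 reads c0=1 → after 1×micro: 4; S2 reads c0=1 → after 1×micro: 4 ⇒ (c0=0, c1=4, c2=4)
[Jacobi] macro 2: S0 reads c2=4 → after 1×micro: 1; S1 reads c0=0 → after 1×micro: 1; S2 reads c0=0 → after 1×micro: 1 ⇒ (c0=1, c1=1, c2=1)
[Jacobi] macro 3: S0 reads c2=1 → after 1×micro: 0; S1 reads c0=1 → after 1×micro: 4; S2 reads c0=1 → after 1×micro: 4 ⇒ (c0=0, c1=4, c2=4)
[Jacobi] macro 4: S0 reads c2=4 → after 1×micro: 1; S1 reads c0=0 → after 1×micro: 1; S2 reads c0=0 → after 1×micro: 1 ⇒ (c0=1, c1=1, c2=1)
[Jacobi] macro 5: S0 reads c2=1 → after 1×micro: 0; S1 reads c0=1 → after 1×micro: 4; S2 reads c0=1 → after 1×micro: 4 ⇒ (c0=0, c1=4, c2=4)
[Gauss-Seidel] macro 1: S0 reads c2=3 → after 1×micro: 0; S1 reads c0=0 → after 1×micro: 1; S2 reads c0=0 → after 1×micro: 1 ⇒ (c0=0, c1=1, c2=1)
[Gauss-Seidel] macro 2: S0 reads c2=1 → after 1×micro: 0; S1 reads c0=0 → after 1×micro: 1; S2 reads c0=0 → after 1×micro: 1 ⇒ (c0=0, c1=1, c2=1)
[Gauss-Seidel] macro 3: S0 reads c2=1 → after 1×micro: 0; S1 reads c0=0 → after 1×micro: 1; S2 reads c0=0 → after 1×micro: 1 ⇒ (c0=0, c1=1, c2=1)
[Gauss-Seidel] macro 4: S0 reads c2=1 → after 1×micro: 0; S1 reads c0=0 → after 1×micro: 1; S2 reads c0=0 → after 1×micro: 1 ⇒ (c0=0, c1=1, c2=1)
[Gauss-Seidel] macro 5: S0 reads c2=1 → after 1×micro: 0; S1 reads c0=0 → after 1×micro: 1; S2 reads c0=0 → after 1×micro: 1 ⇒ (c0=0, c1=1, c2=1)

first divergence at macro-step: 1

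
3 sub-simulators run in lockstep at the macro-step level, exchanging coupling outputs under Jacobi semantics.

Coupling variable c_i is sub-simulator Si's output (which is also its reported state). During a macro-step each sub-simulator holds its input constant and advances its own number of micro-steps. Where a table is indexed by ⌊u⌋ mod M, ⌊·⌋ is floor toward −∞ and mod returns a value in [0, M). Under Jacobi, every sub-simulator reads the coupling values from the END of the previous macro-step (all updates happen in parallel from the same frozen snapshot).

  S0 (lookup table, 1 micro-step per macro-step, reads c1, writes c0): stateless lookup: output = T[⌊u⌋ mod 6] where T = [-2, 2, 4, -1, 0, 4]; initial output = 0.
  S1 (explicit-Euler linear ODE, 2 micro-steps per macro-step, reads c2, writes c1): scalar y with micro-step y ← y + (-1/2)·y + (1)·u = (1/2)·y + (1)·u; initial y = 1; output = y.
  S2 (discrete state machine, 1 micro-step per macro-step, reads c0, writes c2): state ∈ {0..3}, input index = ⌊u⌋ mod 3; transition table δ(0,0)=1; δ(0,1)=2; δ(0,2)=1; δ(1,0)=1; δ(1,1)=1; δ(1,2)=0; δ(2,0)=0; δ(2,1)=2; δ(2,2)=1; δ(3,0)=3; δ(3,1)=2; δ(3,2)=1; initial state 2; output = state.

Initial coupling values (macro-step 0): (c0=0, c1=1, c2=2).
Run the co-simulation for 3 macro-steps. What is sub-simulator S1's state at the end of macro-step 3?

S1 state at macro-step 3 = 109/64

macro 1: S0 reads c1=1 → after 1×micro: 2; S1 reads c2=2 → after 2×micro: 13/4; S2 reads c0=0 → after 1×micro: 0 ⇒ (c0=2, c1=13/4, c2=0)
macro 2: S0 reads c1=13/4 → after 1×micro: -1; S1 reads c2=0 → after 2×micro: 13/16; S2 reads c0=2 → after 1×micro: 1 ⇒ (c0=-1, c1=13/16, c2=1)
macro 3: S0 reads c1=13/16 → after 1×micro: -2; S1 reads c2=1 → after 2×micro: 109/64; S2 reads c0=-1 → after 1×micro: 0 ⇒ (c0=-2, c1=109/64, c2=0)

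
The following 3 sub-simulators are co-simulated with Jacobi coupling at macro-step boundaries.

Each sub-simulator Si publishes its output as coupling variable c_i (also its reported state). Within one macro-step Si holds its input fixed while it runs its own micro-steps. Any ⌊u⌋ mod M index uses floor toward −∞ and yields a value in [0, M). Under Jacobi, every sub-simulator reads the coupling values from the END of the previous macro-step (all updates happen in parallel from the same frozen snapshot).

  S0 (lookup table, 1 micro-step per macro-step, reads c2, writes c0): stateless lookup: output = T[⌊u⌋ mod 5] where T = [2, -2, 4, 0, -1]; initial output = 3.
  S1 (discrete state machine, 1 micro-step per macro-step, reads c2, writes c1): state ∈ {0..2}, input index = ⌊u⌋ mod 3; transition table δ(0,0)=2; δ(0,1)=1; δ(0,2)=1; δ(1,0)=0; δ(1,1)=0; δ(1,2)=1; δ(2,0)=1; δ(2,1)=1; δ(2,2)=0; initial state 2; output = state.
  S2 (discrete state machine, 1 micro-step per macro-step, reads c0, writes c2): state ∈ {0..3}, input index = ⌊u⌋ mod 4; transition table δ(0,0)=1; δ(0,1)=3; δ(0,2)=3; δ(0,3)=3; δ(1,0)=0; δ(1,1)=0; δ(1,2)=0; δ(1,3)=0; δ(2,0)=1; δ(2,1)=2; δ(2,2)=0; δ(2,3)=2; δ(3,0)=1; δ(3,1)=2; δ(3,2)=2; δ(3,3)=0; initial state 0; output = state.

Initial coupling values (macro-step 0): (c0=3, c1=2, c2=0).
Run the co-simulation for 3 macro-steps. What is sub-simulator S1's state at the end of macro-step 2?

S1 state at macro-step 2 = 0

macro 1: S0 reads c2=0 → after 1×micro: 2; S1 reads c2=0 → after 1×micro: 1; S2 reads c0=3 → after 1×micro: 3 ⇒ (c0=2, c1=1, c2=3)
macro 2: S0 reads c2=3 → after 1×micro: 0; S1 reads c2=3 → after 1×micro: 0; S2 reads c0=2 → after 1×micro: 2 ⇒ (c0=0, c1=0, c2=2)
macro 3: S0 reads c2=2 → after 1×micro: 4; S1 reads c2=2 → after 1×micro: 1; S2 reads c0=0 → after 1×micro: 1 ⇒ (c0=4, c1=1, c2=1)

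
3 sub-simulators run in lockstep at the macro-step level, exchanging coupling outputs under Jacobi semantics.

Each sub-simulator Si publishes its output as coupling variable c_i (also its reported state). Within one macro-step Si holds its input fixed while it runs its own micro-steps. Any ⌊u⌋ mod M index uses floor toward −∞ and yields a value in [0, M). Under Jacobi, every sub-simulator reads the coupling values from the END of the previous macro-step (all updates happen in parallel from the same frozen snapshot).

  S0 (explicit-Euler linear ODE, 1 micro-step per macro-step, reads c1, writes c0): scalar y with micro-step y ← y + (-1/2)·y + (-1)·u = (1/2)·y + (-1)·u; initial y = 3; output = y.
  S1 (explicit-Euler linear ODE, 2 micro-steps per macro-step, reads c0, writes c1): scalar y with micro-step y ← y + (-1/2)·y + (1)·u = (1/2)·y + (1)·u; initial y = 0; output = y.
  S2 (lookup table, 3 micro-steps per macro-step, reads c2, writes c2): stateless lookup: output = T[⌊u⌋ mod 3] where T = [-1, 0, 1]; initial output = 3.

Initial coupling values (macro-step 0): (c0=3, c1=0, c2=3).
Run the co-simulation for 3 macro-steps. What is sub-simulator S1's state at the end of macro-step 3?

macro 1: S0 reads c1=0 → after 1×micro: 3/2; S1 reads c0=3 → after 2×micro: 9/2; S2 reads c2=3 → after 3×micro: -1 ⇒ (c0=3/2, c1=9/2, c2=-1)
macro 2: S0 reads c1=9/2 → after 1×micro: -15/4; S1 reads c0=3/2 → after 2×micro: 27/8; S2 reads c2=-1 → after 3×micro: 1 ⇒ (c0=-15/4, c1=27/8, c2=1)
macro 3: S0 reads c1=27/8 → after 1×micro: -21/4; S1 reads c0=-15/4 → after 2×micro: -153/32; S2 reads c2=1 → after 3×micro: 0 ⇒ (c0=-21/4, c1=-153/32, c2=0)

S1 state at macro-step 3 = -153/32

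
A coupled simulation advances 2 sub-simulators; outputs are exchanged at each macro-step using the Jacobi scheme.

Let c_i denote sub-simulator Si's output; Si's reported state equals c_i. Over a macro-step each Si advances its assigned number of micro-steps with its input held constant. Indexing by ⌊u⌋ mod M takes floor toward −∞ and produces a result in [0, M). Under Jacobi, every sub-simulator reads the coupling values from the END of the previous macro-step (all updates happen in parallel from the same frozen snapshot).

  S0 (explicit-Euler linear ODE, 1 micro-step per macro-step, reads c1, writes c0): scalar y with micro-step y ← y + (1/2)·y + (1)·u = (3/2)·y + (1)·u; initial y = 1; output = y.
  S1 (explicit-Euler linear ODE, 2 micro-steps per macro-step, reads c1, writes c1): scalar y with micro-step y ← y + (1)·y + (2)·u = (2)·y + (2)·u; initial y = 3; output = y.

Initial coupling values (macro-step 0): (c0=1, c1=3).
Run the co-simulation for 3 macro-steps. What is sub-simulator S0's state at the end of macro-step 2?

macro 1: S0 reads c1=3 → after 1×micro: 9/2; S1 reads c1=3 → after 2×micro: 30 ⇒ (c0=9/2, c1=30)
macro 2: S0 reads c1=30 → after 1×micro: 147/4; S1 reads c1=30 → after 2×micro: 300 ⇒ (c0=147/4, c1=300)
macro 3: S0 reads c1=300 → after 1×micro: 2841/8; S1 reads c1=300 → after 2×micro: 3000 ⇒ (c0=2841/8, c1=3000)

S0 state at macro-step 2 = 147/4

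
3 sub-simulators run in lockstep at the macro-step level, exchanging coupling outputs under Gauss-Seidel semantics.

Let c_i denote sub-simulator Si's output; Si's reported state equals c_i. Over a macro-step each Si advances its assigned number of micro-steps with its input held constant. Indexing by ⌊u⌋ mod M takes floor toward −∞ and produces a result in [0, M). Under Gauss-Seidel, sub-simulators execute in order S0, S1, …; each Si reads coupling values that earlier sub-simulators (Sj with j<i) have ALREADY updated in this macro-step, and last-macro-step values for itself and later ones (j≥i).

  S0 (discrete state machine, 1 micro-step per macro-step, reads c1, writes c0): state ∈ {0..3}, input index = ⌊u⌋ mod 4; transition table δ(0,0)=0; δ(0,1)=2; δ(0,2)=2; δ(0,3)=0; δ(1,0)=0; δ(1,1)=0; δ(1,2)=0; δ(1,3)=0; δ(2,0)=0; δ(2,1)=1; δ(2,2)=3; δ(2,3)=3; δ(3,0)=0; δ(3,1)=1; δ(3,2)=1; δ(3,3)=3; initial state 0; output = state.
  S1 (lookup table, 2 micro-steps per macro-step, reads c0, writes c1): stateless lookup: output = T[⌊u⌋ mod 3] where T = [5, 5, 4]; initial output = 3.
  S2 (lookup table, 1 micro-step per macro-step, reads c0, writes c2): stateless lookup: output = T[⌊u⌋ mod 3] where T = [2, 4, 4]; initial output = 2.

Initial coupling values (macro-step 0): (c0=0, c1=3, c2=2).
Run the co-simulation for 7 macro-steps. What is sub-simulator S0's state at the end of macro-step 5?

S0 state at macro-step 5 = 0

macro 1: S0 reads c1=3 → after 1×micro: 0; S1 reads c0=0 → after 2×micro: 5; S2 reads c0=0 → after 1×micro: 2 ⇒ (c0=0, c1=5, c2=2)
macro 2: S0 reads c1=5 → after 1×micro: 2; S1 reads c0=2 → after 2×micro: 4; S2 reads c0=2 → after 1×micro: 4 ⇒ (c0=2, c1=4, c2=4)
macro 3: S0 reads c1=4 → after 1×micro: 0; S1 reads c0=0 → after 2×micro: 5; S2 reads c0=0 → after 1×micro: 2 ⇒ (c0=0, c1=5, c2=2)
macro 4: S0 reads c1=5 → after 1×micro: 2; S1 reads c0=2 → after 2×micro: 4; S2 reads c0=2 → after 1×micro: 4 ⇒ (c0=2, c1=4, c2=4)
macro 5: S0 reads c1=4 → after 1×micro: 0; S1 reads c0=0 → after 2×micro: 5; S2 reads c0=0 → after 1×micro: 2 ⇒ (c0=0, c1=5, c2=2)
macro 6: S0 reads c1=5 → after 1×micro: 2; S1 reads c0=2 → after 2×micro: 4; S2 reads c0=2 → after 1×micro: 4 ⇒ (c0=2, c1=4, c2=4)
macro 7: S0 reads c1=4 → after 1×micro: 0; S1 reads c0=0 → after 2×micro: 5; S2 reads c0=0 → after 1×micro: 2 ⇒ (c0=0, c1=5, c2=2)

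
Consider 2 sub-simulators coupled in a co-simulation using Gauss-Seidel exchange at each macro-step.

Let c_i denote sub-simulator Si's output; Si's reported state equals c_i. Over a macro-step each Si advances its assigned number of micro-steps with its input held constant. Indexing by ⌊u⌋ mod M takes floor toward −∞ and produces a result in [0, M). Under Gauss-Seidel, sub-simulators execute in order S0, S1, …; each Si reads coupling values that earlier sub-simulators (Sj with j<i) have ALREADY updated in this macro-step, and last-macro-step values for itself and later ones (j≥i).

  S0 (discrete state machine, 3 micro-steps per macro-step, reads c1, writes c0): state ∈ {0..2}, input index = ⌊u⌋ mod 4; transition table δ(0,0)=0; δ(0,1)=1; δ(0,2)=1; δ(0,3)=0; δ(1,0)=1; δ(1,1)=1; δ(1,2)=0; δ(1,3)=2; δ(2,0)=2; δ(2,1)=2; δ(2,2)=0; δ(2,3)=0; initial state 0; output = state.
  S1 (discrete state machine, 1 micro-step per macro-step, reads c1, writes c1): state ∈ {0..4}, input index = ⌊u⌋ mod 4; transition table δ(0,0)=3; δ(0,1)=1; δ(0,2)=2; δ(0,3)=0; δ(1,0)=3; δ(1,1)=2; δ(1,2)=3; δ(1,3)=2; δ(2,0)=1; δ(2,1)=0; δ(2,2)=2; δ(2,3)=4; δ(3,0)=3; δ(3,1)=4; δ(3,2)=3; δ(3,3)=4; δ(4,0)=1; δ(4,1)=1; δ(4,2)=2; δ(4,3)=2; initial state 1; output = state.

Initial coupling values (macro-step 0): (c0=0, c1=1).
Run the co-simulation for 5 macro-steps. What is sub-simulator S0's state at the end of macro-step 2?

S0 state at macro-step 2 = 0

macro 1: S0 reads c1=1 → after 3×micro: 1; S1 reads c1=1 → after 1×micro: 2 ⇒ (c0=1, c1=2)
macro 2: S0 reads c1=2 → after 3×micro: 0; S1 reads c1=2 → after 1×micro: 2 ⇒ (c0=0, c1=2)
macro 3: S0 reads c1=2 → after 3×micro: 1; S1 reads c1=2 → after 1×micro: 2 ⇒ (c0=1, c1=2)
macro 4: S0 reads c1=2 → after 3×micro: 0; S1 reads c1=2 → after 1×micro: 2 ⇒ (c0=0, c1=2)
macro 5: S0 reads c1=2 → after 3×micro: 1; S1 reads c1=2 → after 1×micro: 2 ⇒ (c0=1, c1=2)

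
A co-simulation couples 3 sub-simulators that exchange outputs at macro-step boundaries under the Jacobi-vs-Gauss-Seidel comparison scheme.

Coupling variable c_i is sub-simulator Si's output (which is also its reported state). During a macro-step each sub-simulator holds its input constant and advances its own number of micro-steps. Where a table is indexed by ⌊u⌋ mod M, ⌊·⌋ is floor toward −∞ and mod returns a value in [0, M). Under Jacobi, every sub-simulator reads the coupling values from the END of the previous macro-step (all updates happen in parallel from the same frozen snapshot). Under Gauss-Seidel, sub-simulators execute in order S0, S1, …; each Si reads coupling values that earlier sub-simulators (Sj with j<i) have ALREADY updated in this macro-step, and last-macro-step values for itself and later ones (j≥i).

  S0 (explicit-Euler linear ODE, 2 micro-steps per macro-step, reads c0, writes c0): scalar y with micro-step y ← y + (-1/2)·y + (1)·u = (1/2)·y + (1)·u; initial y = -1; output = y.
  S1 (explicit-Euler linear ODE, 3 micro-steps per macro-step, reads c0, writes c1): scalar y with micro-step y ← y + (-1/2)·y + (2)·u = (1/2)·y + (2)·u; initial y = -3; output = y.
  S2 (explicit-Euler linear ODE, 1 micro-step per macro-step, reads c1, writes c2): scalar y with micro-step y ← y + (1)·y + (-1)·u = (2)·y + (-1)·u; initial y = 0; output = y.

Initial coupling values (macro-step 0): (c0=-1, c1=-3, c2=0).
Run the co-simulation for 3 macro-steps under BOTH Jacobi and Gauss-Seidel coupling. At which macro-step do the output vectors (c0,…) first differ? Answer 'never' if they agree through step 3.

first divergence at macro-step: 1

[Jacobi] macro 1: S0 reads c0=-1 → after 2×micro: -7/4; S1 reads c0=-1 → after 3×micro: -31/8; S2 reads c1=-3 → after 1×micro: 3 ⇒ (c0=-7/4, c1=-31/8, c2=3)
[Jacobi] macro 2: S0 reads c0=-7/4 → after 2×micro: -49/16; S1 reads c0=-7/4 → after 3×micro: -423/64; S2 reads c1=-31/8 → after 1×micro: 79/8 ⇒ (c0=-49/16, c1=-423/64, c2=79/8)
[Jacobi] macro 3: S0 reads c0=-49/16 → after 2×micro: -343/64; S1 reads c0=-49/16 → after 3×micro: -5911/512; S2 reads c1=-423/64 → after 1×micro: 1687/64 ⇒ (c0=-343/64, c1=-5911/512, c2=1687/64)
[Gauss-Seidel] macro 1: S0 reads c0=-1 → after 2×micro: -7/4; S1 reads c0=-7/4 → after 3×micro: -13/2; S2 reads c1=-13/2 → after 1×micro: 13/2 ⇒ (c0=-7/4, c1=-13/2, c2=13/2)
[Gauss-Seidel] macro 2: S0 reads c0=-7/4 → after 2×micro: -49/16; S1 reads c0=-49/16 → after 3×micro: -369/32; S2 reads c1=-369/32 → after 1×micro: 785/32 ⇒ (c0=-49/16, c1=-369/32, c2=785/32)
[Gauss-Seidel] macro 3: S0 reads c0=-49/16 → after 2×micro: -343/64; S1 reads c0=-343/64 → after 3×micro: -5171/256; S2 reads c1=-5171/256 → after 1×micro: 17731/256 ⇒ (c0=-343/64, c1=-5171/256, c2=17731/256)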